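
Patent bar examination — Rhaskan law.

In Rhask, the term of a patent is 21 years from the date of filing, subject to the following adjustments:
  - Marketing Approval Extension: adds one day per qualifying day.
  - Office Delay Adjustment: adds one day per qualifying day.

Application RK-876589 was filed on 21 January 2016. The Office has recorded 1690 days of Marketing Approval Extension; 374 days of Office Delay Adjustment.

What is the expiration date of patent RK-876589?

Base term: filing date + 21 years → 21 January 2037.
Marketing Approval Extension: +1690 days → 7 September 2041.
Office Delay Adjustment: +374 days → 16 September 2042.

2042-09-16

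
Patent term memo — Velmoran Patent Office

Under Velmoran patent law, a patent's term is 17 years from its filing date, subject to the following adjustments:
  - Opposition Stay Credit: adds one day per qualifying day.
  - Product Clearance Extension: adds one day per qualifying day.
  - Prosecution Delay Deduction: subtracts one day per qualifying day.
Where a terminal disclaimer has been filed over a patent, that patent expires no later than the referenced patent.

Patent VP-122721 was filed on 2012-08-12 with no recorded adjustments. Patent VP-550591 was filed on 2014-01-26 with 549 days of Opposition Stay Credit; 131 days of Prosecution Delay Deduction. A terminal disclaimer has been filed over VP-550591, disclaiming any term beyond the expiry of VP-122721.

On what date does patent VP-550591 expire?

2029-08-12

Natural term of VP-550591:
  Base: filing + 17 years → 26 January 2031.
  Opposition Stay Credit: +549 days → 28 July 2032.
  Prosecution Delay Deduction: −131 days → 19 March 2032.
Expiry of referenced patent VP-122721:
  Base: filing + 17 years → 12 August 2029.
Terminal disclaimer: VP-550591 expires on the earlier of 19 March 2032 and 12 August 2029.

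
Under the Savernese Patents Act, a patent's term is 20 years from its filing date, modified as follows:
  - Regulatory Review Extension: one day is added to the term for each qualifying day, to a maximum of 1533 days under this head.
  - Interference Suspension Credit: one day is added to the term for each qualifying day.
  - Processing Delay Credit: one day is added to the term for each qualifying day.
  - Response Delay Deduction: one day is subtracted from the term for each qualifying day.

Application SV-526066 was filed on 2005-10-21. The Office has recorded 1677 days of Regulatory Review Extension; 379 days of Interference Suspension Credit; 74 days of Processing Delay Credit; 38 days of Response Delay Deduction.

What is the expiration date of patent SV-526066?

Base term: filing date + 20 years → 21 October 2025.
Regulatory Review Extension: 1677 days claimed exceeds the 1533-day cap, so +1533 days → 1 January 2030.
Interference Suspension Credit: +379 days → 15 January 2031.
Processing Delay Credit: +74 days → 30 March 2031.
Response Delay Deduction: −38 days → 20 February 2031.

February 20, 2031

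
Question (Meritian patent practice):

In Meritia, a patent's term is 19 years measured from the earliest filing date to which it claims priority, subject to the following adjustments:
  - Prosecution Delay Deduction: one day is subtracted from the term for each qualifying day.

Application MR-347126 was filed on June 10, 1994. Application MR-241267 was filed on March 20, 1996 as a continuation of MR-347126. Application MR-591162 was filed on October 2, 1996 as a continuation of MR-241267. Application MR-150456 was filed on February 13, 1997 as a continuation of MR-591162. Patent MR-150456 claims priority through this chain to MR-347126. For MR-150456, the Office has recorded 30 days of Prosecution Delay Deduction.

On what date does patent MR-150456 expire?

May 11, 2013

Earliest priority filing: 10 June 1994.
Base term: 10 June 1994 + 19 years → 10 June 2013.
Prosecution Delay Deduction: −30 days → 11 May 2013.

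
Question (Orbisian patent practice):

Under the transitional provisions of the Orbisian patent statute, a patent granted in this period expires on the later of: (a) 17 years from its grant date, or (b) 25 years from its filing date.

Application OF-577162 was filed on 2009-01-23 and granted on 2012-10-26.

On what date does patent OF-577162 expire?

(a) grant + 17 years → 26 October 2029.
(b) filing + 25 years → 23 January 2034.
Later of the two: 23 January 2034.

2034-01-23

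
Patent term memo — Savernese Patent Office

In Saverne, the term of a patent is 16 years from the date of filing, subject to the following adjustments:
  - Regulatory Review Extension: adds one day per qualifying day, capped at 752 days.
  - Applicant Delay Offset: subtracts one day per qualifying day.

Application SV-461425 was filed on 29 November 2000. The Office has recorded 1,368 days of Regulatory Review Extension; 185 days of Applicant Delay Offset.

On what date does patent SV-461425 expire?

2018-06-19

Base term: filing date + 16 years → 29 November 2016.
Regulatory Review Extension: 1368 days claimed exceeds the 752-day cap, so +752 days → 21 December 2018.
Applicant Delay Offset: −185 days → 19 June 2018.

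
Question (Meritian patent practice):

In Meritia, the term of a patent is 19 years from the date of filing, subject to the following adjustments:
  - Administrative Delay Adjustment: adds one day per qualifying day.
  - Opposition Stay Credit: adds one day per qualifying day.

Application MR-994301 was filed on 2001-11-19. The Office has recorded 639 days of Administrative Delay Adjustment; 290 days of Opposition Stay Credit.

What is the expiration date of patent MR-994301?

Base term: filing date + 19 years → 19 November 2020.
Administrative Delay Adjustment: +639 days → 20 August 2022.
Opposition Stay Credit: +290 days → 6 June 2023.

2023-06-06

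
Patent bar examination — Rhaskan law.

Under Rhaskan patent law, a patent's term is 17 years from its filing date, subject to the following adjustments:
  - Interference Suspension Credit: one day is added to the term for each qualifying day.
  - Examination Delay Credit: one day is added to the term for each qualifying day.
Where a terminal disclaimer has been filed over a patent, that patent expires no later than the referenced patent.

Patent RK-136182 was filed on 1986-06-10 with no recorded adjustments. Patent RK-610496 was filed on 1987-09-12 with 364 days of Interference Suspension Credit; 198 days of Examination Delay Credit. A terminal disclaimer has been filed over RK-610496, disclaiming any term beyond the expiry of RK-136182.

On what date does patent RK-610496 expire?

June 10, 2003

Natural term of RK-610496:
  Base: filing + 17 years → 12 September 2004.
  Interference Suspension Credit: +364 days → 11 September 2005.
  Examination Delay Credit: +198 days → 28 March 2006.
Expiry of referenced patent RK-136182:
  Base: filing + 17 years → 10 June 2003.
Terminal disclaimer: RK-610496 expires on the earlier of 28 March 2006 and 10 June 2003.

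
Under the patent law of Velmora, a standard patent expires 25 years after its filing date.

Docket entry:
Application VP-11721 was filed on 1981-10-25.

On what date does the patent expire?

Filing date + 25 years → 25 October 2006.

2006-10-25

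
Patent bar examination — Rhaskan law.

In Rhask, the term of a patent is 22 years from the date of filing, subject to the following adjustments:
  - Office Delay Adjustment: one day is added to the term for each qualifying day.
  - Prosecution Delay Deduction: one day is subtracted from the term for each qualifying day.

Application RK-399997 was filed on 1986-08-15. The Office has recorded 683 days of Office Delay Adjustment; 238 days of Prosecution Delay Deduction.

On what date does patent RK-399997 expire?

Base term: filing date + 22 years → 15 August 2008.
Office Delay Adjustment: +683 days → 29 June 2010.
Prosecution Delay Deduction: −238 days → 3 November 2009.

November 3, 2009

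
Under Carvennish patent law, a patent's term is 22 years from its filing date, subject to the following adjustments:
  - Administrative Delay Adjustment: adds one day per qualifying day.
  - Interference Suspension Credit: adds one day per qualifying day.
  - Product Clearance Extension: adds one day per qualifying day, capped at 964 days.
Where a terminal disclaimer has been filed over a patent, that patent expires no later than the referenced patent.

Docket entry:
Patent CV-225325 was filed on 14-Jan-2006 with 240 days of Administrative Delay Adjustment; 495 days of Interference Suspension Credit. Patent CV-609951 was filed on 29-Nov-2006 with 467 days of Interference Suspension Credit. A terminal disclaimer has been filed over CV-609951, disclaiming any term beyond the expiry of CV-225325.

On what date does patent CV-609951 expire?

January 18, 2030

Natural term of CV-609951:
  Base: filing + 22 years → 29 November 2028.
  Interference Suspension Credit: +467 days → 11 March 2030.
Expiry of referenced patent CV-225325:
  Base: filing + 22 years → 14 January 2028.
  Administrative Delay Adjustment: +240 days → 10 September 2028.
  Interference Suspension Credit: +495 days → 18 January 2030.
Terminal disclaimer: CV-609951 expires on the earlier of 11 March 2030 and 18 January 2030.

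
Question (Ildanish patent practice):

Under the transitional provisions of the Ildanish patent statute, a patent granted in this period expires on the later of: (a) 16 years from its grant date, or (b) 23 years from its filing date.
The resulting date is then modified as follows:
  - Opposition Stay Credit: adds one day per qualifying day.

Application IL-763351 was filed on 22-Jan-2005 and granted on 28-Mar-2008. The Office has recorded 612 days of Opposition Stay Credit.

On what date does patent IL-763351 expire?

(a) grant + 16 years → 28 March 2024.
(b) filing + 23 years → 22 January 2028.
Later of the two: 22 January 2028.
Opposition Stay Credit: +612 days → 25 September 2029.

September 25, 2029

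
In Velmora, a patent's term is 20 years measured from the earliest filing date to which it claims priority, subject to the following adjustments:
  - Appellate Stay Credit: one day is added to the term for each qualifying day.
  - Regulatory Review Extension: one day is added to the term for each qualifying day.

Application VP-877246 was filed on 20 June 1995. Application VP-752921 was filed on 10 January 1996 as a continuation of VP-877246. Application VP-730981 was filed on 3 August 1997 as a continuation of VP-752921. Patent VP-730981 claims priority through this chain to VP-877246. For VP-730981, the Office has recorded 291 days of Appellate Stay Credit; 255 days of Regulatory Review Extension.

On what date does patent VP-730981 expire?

2016-12-17

Earliest priority filing: 20 June 1995.
Base term: 20 June 1995 + 20 years → 20 June 2015.
Appellate Stay Credit: +291 days → 6 April 2016.
Regulatory Review Extension: +255 days → 17 December 2016.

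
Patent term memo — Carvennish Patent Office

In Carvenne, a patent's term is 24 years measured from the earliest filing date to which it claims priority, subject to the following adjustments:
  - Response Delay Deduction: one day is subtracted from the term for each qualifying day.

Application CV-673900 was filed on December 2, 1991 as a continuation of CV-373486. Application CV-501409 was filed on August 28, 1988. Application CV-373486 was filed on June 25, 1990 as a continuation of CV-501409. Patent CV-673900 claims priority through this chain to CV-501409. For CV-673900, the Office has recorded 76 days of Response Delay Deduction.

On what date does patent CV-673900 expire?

Earliest priority filing: 28 August 1988.
Base term: 28 August 1988 + 24 years → 28 August 2012.
Response Delay Deduction: −76 days → 13 June 2012.

June 13, 2012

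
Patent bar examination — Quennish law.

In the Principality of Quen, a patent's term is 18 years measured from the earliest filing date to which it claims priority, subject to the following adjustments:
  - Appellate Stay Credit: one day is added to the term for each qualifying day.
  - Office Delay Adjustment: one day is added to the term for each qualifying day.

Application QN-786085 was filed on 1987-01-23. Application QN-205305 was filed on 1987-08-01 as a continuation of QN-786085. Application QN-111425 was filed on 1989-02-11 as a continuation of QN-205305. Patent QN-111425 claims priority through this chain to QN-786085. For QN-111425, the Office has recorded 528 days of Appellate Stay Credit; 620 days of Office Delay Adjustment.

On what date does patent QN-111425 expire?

Earliest priority filing: 23 January 1987.
Base term: 23 January 1987 + 18 years → 23 January 2005.
Appellate Stay Credit: +528 days → 5 July 2006.
Office Delay Adjustment: +620 days → 16 March 2008.

March 16, 2008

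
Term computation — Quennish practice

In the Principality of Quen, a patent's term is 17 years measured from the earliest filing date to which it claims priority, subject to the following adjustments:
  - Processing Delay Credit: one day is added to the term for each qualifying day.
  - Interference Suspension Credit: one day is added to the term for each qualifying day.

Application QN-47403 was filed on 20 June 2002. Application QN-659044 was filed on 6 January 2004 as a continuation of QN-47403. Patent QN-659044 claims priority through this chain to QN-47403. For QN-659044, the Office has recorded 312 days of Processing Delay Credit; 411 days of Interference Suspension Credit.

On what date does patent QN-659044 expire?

Earliest priority filing: 20 June 2002.
Base term: 20 June 2002 + 17 years → 20 June 2019.
Processing Delay Credit: +312 days → 27 April 2020.
Interference Suspension Credit: +411 days → 12 June 2021.

2021-06-12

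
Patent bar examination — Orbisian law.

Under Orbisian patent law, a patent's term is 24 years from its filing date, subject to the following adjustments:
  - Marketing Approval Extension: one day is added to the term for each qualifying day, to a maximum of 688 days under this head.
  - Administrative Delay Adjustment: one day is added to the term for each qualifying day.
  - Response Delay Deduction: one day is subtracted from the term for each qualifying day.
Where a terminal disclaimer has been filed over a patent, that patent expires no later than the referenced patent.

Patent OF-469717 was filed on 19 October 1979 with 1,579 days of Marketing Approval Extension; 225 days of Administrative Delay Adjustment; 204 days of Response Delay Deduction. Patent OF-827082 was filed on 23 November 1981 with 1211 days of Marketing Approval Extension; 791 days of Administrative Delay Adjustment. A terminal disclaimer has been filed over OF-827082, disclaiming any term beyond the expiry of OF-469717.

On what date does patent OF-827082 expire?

Natural term of OF-827082:
  Base: filing + 24 years → 23 November 2005.
  Marketing Approval Extension: 1211 days claimed exceeds the 688-day cap, so +688 days → 12 October 2007.
  Administrative Delay Adjustment: +791 days → 11 December 2009.
Expiry of referenced patent OF-469717:
  Base: filing + 24 years → 19 October 2003.
  Marketing Approval Extension: 1579 days claimed exceeds the 688-day cap, so +688 days → 6 September 2005.
  Administrative Delay Adjustment: +225 days → 19 April 2006.
  Response Delay Deduction: −204 days → 27 September 2005.
Terminal disclaimer: OF-827082 expires on the earlier of 11 December 2009 and 27 September 2005.

September 27, 2005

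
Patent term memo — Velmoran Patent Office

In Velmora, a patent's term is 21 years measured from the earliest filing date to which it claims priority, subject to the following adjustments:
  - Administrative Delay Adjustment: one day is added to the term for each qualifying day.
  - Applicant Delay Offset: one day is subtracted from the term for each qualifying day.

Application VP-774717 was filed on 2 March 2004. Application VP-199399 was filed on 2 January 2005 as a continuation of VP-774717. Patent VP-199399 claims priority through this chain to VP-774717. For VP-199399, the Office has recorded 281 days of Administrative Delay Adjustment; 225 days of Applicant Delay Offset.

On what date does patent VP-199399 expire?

Earliest priority filing: 2 March 2004.
Base term: 2 March 2004 + 21 years → 2 March 2025.
Administrative Delay Adjustment: +281 days → 8 December 2025.
Applicant Delay Offset: −225 days → 27 April 2025.

2025-04-27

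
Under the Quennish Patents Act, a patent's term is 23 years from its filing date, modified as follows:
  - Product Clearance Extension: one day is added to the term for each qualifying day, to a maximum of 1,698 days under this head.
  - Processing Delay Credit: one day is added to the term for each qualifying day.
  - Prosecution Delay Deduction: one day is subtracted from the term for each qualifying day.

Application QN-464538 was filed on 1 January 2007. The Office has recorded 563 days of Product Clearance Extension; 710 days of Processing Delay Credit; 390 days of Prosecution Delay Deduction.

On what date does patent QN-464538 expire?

June 2, 2032

Base term: filing date + 23 years → 1 January 2030.
Product Clearance Extension: 563 days (within the 1698-day cap) → +563 days → 18 July 2031.
Processing Delay Credit: +710 days → 27 June 2033.
Prosecution Delay Deduction: −390 days → 2 June 2032.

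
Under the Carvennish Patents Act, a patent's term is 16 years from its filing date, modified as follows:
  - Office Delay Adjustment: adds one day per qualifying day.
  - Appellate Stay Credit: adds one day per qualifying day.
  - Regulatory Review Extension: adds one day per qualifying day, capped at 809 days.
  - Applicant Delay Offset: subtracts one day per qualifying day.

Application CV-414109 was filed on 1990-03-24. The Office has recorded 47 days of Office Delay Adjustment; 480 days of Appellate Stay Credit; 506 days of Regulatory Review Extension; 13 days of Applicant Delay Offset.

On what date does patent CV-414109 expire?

Base term: filing date + 16 years → 24 March 2006.
Office Delay Adjustment: +47 days → 10 May 2006.
Appellate Stay Credit: +480 days → 2 September 2007.
Regulatory Review Extension: 506 days (within the 809-day cap) → +506 days → 20 January 2009.
Applicant Delay Offset: −13 days → 7 January 2009.

2009-01-07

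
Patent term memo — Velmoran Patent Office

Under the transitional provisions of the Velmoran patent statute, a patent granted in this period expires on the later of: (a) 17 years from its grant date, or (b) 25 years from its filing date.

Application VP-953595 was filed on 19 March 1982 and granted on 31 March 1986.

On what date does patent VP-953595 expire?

(a) grant + 17 years → 31 March 2003.
(b) filing + 25 years → 19 March 2007.
Later of the two: 19 March 2007.

March 19, 2007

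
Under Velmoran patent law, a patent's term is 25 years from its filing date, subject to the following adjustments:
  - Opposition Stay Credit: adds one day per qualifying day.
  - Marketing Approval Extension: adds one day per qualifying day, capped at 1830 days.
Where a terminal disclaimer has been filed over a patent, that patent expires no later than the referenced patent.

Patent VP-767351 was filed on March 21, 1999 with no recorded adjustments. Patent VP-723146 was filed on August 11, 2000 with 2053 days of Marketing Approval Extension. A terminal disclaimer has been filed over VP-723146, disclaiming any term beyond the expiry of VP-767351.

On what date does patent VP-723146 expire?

Natural term of VP-723146:
  Base: filing + 25 years → 11 August 2025.
  Marketing Approval Extension: 2053 days claimed exceeds the 1830-day cap, so +1830 days → 15 August 2030.
Expiry of referenced patent VP-767351:
  Base: filing + 25 years → 21 March 2024.
Terminal disclaimer: VP-723146 expires on the earlier of 15 August 2030 and 21 March 2024.

March 21, 2024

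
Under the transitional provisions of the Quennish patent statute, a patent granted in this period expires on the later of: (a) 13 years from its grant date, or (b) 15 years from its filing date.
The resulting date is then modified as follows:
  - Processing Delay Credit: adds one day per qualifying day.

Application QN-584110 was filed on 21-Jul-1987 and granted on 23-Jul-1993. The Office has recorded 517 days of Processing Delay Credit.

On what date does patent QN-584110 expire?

(a) grant + 13 years → 23 July 2006.
(b) filing + 15 years → 21 July 2002.
Later of the two: 23 July 2006.
Processing Delay Credit: +517 days → 22 December 2007.

2007-12-22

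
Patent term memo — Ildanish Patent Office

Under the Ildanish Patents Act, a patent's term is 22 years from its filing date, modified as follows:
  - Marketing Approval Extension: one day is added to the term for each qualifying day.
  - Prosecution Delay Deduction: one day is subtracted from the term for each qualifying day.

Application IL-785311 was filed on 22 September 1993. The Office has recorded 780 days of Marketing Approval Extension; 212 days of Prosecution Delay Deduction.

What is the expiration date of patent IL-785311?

Base term: filing date + 22 years → 22 September 2015.
Marketing Approval Extension: +780 days → 10 November 2017.
Prosecution Delay Deduction: −212 days → 12 April 2017.

2017-04-12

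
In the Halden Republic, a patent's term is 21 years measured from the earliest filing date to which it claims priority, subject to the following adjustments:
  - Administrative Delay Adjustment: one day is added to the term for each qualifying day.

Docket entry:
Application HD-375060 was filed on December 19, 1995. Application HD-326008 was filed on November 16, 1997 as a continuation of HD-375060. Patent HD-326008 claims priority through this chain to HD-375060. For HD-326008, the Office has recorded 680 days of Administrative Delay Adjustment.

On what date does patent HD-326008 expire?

October 30, 2018

Earliest priority filing: 19 December 1995.
Base term: 19 December 1995 + 21 years → 19 December 2016.
Administrative Delay Adjustment: +680 days → 30 October 2018.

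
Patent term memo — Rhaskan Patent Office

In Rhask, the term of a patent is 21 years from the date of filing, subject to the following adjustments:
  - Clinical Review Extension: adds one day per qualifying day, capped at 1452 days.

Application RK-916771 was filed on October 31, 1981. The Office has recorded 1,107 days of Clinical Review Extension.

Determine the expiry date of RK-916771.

Base term: filing date + 21 years → 31 October 2002.
Clinical Review Extension: 1107 days (within the 1452-day cap) → +1107 days → 11 November 2005.

2005-11-11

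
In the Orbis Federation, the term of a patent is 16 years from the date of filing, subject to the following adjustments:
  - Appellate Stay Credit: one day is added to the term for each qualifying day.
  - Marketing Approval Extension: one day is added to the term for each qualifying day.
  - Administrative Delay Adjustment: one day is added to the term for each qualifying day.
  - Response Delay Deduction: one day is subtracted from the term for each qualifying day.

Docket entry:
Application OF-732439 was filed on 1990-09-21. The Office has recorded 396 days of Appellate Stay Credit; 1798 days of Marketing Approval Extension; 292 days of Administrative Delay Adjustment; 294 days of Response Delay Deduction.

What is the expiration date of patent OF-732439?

Base term: filing date + 16 years → 21 September 2006.
Appellate Stay Credit: +396 days → 22 October 2007.
Marketing Approval Extension: +1798 days → 23 September 2012.
Administrative Delay Adjustment: +292 days → 12 July 2013.
Response Delay Deduction: −294 days → 21 September 2012.

September 21, 2012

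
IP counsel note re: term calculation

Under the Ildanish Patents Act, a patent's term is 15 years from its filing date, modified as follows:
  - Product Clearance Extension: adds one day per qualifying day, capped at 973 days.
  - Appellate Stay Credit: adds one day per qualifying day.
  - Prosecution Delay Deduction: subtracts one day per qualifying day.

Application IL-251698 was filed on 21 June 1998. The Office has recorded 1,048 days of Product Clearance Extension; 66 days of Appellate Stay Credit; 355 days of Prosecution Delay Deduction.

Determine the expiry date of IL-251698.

Base term: filing date + 15 years → 21 June 2013.
Product Clearance Extension: 1048 days claimed exceeds the 973-day cap, so +973 days → 19 February 2016.
Appellate Stay Credit: +66 days → 25 April 2016.
Prosecution Delay Deduction: −355 days → 6 May 2015.

May 6, 2015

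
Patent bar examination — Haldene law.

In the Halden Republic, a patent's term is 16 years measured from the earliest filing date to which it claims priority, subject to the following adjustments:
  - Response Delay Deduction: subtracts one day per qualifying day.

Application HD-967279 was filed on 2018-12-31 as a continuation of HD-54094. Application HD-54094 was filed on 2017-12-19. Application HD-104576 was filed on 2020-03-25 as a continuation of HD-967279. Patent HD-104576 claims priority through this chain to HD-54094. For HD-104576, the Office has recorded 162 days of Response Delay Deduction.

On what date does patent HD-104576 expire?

July 10, 2033

Earliest priority filing: 19 December 2017.
Base term: 19 December 2017 + 16 years → 19 December 2033.
Response Delay Deduction: −162 days → 10 July 2033.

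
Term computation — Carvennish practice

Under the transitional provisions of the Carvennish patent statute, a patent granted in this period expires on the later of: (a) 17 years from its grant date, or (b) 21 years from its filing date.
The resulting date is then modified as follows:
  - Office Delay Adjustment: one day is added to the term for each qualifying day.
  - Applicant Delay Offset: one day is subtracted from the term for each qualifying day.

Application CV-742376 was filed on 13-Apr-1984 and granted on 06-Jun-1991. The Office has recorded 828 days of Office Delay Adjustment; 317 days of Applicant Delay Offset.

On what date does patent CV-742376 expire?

(a) grant + 17 years → 6 June 2008.
(b) filing + 21 years → 13 April 2005.
Later of the two: 6 June 2008.
Office Delay Adjustment: +828 days → 12 September 2010.
Applicant Delay Offset: −317 days → 30 October 2009.

2009-10-30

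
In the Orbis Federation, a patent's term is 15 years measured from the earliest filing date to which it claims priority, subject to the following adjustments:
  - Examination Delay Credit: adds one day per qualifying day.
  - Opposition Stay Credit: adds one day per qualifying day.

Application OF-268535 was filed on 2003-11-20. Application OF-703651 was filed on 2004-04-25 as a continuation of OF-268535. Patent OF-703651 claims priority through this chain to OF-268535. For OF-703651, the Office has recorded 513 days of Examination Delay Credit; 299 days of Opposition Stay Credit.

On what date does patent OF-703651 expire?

February 9, 2021

Earliest priority filing: 20 November 2003.
Base term: 20 November 2003 + 15 years → 20 November 2018.
Examination Delay Credit: +513 days → 16 April 2020.
Opposition Stay Credit: +299 days → 9 February 2021.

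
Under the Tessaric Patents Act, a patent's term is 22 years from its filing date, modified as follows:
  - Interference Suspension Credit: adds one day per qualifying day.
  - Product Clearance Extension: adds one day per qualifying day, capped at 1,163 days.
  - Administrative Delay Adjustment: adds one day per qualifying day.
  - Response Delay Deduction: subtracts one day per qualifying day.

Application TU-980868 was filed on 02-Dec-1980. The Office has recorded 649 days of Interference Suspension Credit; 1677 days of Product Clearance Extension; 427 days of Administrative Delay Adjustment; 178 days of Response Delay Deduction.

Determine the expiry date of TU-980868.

2008-07-24

Base term: filing date + 22 years → 2 December 2002.
Interference Suspension Credit: +649 days → 11 September 2004.
Product Clearance Extension: 1677 days claimed exceeds the 1163-day cap, so +1163 days → 18 November 2007.
Administrative Delay Adjustment: +427 days → 18 January 2009.
Response Delay Deduction: −178 days → 24 July 2008.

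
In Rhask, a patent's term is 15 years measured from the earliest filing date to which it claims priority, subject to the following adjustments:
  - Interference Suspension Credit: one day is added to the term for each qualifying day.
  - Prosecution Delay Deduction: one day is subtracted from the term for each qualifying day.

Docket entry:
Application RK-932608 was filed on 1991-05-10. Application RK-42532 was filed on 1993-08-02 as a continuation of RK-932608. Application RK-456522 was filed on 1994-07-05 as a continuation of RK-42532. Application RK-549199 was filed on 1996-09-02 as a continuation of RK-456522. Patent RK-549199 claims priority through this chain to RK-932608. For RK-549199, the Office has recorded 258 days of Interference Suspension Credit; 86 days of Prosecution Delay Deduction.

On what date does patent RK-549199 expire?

2006-10-29

Earliest priority filing: 10 May 1991.
Base term: 10 May 1991 + 15 years → 10 May 2006.
Interference Suspension Credit: +258 days → 23 January 2007.
Prosecution Delay Deduction: −86 days → 29 October 2006.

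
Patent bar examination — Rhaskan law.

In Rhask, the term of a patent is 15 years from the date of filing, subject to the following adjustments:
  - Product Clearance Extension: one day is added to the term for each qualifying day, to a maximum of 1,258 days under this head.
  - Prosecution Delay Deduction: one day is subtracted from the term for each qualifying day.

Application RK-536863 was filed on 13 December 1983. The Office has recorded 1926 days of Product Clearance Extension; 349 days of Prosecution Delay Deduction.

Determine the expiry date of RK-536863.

June 9, 2001

Base term: filing date + 15 years → 13 December 1998.
Product Clearance Extension: 1926 days claimed exceeds the 1258-day cap, so +1258 days → 24 May 2002.
Prosecution Delay Deduction: −349 days → 9 June 2001.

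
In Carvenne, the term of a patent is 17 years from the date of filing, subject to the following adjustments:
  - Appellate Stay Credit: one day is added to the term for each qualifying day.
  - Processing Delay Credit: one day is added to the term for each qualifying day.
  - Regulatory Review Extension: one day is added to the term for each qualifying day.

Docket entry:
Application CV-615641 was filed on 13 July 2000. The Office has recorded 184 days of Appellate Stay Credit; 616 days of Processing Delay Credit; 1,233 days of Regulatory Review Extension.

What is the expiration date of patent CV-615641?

Base term: filing date + 17 years → 13 July 2017.
Appellate Stay Credit: +184 days → 13 January 2018.
Processing Delay Credit: +616 days → 21 September 2019.
Regulatory Review Extension: +1233 days → 5 February 2023.

February 5, 2023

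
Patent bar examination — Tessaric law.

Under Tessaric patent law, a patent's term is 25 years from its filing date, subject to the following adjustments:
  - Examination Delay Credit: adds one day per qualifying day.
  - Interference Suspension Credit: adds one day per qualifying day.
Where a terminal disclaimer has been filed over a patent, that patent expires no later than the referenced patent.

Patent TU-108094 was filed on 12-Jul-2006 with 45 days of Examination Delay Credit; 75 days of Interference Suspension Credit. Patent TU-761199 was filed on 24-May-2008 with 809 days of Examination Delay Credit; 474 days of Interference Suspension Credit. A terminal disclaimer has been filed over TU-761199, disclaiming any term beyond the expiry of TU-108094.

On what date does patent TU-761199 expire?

2031-11-09

Natural term of TU-761199:
  Base: filing + 25 years → 24 May 2033.
  Examination Delay Credit: +809 days → 11 August 2035.
  Interference Suspension Credit: +474 days → 27 November 2036.
Expiry of referenced patent TU-108094:
  Base: filing + 25 years → 12 July 2031.
  Examination Delay Credit: +45 days → 26 August 2031.
  Interference Suspension Credit: +75 days → 9 November 2031.
Terminal disclaimer: TU-761199 expires on the earlier of 27 November 2036 and 9 November 2031.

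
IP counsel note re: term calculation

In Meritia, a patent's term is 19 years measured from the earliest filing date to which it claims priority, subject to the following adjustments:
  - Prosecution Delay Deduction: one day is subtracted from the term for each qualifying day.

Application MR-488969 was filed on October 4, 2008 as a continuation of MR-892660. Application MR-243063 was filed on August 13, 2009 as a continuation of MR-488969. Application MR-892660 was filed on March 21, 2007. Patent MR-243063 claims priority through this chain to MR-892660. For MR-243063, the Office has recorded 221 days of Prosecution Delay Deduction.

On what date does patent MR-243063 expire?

Earliest priority filing: 21 March 2007.
Base term: 21 March 2007 + 19 years → 21 March 2026.
Prosecution Delay Deduction: −221 days → 12 August 2025.

August 12, 2025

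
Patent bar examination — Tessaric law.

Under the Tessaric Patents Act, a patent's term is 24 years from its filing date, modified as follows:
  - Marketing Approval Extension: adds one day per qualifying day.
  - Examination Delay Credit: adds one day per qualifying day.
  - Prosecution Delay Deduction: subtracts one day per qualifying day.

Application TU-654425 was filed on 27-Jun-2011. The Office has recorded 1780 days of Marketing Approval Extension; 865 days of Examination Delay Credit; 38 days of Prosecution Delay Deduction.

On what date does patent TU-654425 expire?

Base term: filing date + 24 years → 27 June 2035.
Marketing Approval Extension: +1780 days → 11 May 2040.
Examination Delay Credit: +865 days → 23 September 2042.
Prosecution Delay Deduction: −38 days → 16 August 2042.

August 16, 2042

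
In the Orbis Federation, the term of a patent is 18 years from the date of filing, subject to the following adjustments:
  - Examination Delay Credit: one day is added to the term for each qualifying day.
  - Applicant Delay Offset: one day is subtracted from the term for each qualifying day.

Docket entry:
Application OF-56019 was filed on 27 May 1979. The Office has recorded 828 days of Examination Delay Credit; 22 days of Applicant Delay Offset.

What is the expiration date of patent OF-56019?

August 11, 1999

Base term: filing date + 18 years → 27 May 1997.
Examination Delay Credit: +828 days → 2 September 1999.
Applicant Delay Offset: −22 days → 11 August 1999.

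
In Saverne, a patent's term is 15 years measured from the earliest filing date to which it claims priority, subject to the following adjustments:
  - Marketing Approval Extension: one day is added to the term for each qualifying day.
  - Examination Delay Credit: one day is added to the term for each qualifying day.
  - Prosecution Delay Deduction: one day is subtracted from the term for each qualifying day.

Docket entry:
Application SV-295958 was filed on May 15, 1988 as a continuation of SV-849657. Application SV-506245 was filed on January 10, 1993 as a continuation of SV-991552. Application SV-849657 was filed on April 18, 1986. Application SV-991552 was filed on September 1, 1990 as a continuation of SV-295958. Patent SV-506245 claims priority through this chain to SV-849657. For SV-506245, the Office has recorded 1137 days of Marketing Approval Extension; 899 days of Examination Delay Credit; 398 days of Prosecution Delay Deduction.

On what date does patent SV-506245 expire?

Earliest priority filing: 18 April 1986.
Base term: 18 April 1986 + 15 years → 18 April 2001.
Marketing Approval Extension: +1137 days → 29 May 2004.
Examination Delay Credit: +899 days → 14 November 2006.
Prosecution Delay Deduction: −398 days → 12 October 2005.

2005-10-12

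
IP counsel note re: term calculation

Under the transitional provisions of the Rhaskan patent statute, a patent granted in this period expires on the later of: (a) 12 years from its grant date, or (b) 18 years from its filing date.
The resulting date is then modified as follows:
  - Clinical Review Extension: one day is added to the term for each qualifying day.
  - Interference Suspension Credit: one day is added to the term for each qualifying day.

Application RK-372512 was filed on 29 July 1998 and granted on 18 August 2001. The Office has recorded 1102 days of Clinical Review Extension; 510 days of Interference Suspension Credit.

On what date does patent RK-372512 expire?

December 27, 2020

(a) grant + 12 years → 18 August 2013.
(b) filing + 18 years → 29 July 2016.
Later of the two: 29 July 2016.
Clinical Review Extension: +1102 days → 5 August 2019.
Interference Suspension Credit: +510 days → 27 December 2020.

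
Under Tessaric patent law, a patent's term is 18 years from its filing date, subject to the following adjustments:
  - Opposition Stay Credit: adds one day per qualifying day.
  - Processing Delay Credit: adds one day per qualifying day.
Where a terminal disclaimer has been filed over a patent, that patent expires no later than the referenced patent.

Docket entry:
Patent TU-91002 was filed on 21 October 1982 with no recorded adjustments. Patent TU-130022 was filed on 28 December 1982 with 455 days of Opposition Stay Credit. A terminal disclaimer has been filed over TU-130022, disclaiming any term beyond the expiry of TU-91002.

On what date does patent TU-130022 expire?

Natural term of TU-130022:
  Base: filing + 18 years → 28 December 2000.
  Opposition Stay Credit: +455 days → 28 March 2002.
Expiry of referenced patent TU-91002:
  Base: filing + 18 years → 21 October 2000.
Terminal disclaimer: TU-130022 expires on the earlier of 28 March 2002 and 21 October 2000.

October 21, 2000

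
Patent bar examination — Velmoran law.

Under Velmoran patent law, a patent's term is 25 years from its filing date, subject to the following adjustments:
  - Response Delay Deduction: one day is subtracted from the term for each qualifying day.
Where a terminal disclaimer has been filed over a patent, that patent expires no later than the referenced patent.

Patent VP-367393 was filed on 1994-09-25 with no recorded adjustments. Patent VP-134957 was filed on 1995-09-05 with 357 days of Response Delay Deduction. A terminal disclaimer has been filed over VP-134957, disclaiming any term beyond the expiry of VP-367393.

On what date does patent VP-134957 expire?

September 14, 2019

Natural term of VP-134957:
  Base: filing + 25 years → 5 September 2020.
  Response Delay Deduction: −357 days → 14 September 2019.
Expiry of referenced patent VP-367393:
  Base: filing + 25 years → 25 September 2019.
Terminal disclaimer: VP-134957 expires on the earlier of 14 September 2019 and 25 September 2019.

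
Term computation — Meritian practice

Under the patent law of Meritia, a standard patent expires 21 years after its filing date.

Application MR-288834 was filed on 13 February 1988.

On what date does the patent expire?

Filing date + 21 years → 13 February 2009.

2009-02-13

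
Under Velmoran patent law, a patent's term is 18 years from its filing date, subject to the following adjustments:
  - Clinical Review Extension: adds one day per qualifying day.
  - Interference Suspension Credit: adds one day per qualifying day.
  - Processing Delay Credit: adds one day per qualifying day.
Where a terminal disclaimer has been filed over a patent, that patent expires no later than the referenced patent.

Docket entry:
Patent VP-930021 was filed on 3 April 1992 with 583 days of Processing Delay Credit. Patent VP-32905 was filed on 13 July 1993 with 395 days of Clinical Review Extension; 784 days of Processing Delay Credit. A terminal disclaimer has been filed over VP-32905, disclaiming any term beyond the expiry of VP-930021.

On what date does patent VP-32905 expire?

November 7, 2011

Natural term of VP-32905:
  Base: filing + 18 years → 13 July 2011.
  Clinical Review Extension: +395 days → 11 August 2012.
  Processing Delay Credit: +784 days → 4 October 2014.
Expiry of referenced patent VP-930021:
  Base: filing + 18 years → 3 April 2010.
  Processing Delay Credit: +583 days → 7 November 2011.
Terminal disclaimer: VP-32905 expires on the earlier of 4 October 2014 and 7 November 2011.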